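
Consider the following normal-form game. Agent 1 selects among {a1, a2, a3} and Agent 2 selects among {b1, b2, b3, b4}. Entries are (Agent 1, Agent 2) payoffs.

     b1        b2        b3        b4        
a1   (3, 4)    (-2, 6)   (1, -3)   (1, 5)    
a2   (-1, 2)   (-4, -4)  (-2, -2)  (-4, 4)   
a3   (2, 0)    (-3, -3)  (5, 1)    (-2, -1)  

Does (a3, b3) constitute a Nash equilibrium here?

Holding Agent 2 at b3: Agent 1 gets 5 from a3, versus 1 from a1, -2 from a2. No profitable deviation for Agent 1.
Holding Agent 1 at a3: Agent 2 gets 1 from b3, versus 0 from b1, -3 from b2, -1 from b4. No profitable deviation for Agent 2 either.

Yes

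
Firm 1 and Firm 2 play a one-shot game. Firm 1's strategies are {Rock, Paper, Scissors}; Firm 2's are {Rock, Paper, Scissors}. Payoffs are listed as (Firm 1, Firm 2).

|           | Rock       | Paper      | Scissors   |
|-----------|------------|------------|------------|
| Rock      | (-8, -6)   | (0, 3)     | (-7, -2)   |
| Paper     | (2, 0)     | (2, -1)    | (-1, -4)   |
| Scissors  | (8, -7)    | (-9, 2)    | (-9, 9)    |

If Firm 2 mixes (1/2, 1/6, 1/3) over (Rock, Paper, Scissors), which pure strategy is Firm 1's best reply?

Paper

Firm 1's best reply maximizes expected payoff against the mix.
Rock: (1/2)·(-8) + (1/6)·0 + (1/3)·(-7) = -19/3
Paper: (1/2)·2 + (1/6)·2 + (1/3)·(-1) = 1
Scissors: (1/2)·8 + (1/6)·(-9) + (1/3)·(-9) = -1/2
Highest expected payoff is 1, from Paper.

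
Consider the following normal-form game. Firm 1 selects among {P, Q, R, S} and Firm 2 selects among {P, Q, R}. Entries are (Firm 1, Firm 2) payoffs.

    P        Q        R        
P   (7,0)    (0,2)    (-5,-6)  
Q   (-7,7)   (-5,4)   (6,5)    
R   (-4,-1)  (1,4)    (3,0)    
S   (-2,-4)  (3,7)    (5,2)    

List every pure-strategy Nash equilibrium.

(S, Q)

A profile is a Nash equilibrium when each player is best-responding to the other.
Firm 1's best responses — vs P: P (payoff 7); vs Q: S (payoff 3); vs R: Q (payoff 6).
Firm 2's best responses — vs P: Q (payoff 2); vs Q: P (payoff 7); vs R: Q (payoff 4); vs S: Q (payoff 7).
The only mutual best response is (S, Q); neither player gains by switching there.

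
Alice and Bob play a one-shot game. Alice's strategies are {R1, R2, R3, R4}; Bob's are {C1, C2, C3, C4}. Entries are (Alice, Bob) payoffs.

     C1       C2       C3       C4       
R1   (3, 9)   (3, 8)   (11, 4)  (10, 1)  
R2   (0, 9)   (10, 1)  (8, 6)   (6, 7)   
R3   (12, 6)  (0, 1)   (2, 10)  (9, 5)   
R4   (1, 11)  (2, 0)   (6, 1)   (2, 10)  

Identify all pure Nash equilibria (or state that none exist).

Find each player's best response to every opponent strategy; NE are the intersections.
Alice's best responses — vs C1: R3 (payoff 12); vs C2: R2 (payoff 10); vs C3: R1 (payoff 11); vs C4: R1 (payoff 10).
Bob's best responses — vs R1: C1 (payoff 9); vs R2: C1 (payoff 9); vs R3: C3 (payoff 10); vs R4: C1 (payoff 11).
No cell has both players best-responding. For instance, Alice's best reply to C2 is R2, but against R2 Bob prefers C1 over C2.

There is no pure-strategy Nash equilibrium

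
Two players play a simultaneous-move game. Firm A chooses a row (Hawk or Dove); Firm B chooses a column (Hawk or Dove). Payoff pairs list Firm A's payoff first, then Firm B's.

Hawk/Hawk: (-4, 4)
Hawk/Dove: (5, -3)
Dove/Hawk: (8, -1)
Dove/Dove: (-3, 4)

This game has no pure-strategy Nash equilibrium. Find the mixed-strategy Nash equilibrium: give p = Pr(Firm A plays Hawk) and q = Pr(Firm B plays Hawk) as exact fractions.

p = 5/12, q = 2/5

Each player's mixing probability is pinned down by making the *other* player indifferent.
Firm B indifferent between Hawk and Dove: p·4 + (1−p)·(-1) = p·(-3) + (1−p)·4 ⟹ (-1) + 5p = 4 + (-7)p ⟹ p = 5/12.
Firm A indifferent between Hawk and Dove: q·(-4) + (1−q)·5 = q·8 + (1−q)·(-3) ⟹ 5 + (-9)q = (-3) + 11q ⟹ q = 2/5.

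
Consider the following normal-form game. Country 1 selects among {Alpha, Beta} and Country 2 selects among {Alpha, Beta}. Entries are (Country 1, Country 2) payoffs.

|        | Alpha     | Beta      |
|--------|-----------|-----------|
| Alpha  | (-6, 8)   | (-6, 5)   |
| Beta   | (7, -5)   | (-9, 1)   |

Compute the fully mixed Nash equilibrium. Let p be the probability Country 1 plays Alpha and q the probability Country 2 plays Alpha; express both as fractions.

p = 2/3, q = 3/16

Each player's mixing probability is pinned down by making the *other* player indifferent.
Country 2 indifferent between Alpha and Beta: p·8 + (1−p)·(-5) = p·5 + (1−p)·1 ⟹ (-5) + 13p = 1 + 4p ⟹ p = 2/3.
Country 1 indifferent between Alpha and Beta: q·(-6) + (1−q)·(-6) = q·7 + (1−q)·(-9) ⟹ (-6) + 0q = (-9) + 16q ⟹ q = 3/16.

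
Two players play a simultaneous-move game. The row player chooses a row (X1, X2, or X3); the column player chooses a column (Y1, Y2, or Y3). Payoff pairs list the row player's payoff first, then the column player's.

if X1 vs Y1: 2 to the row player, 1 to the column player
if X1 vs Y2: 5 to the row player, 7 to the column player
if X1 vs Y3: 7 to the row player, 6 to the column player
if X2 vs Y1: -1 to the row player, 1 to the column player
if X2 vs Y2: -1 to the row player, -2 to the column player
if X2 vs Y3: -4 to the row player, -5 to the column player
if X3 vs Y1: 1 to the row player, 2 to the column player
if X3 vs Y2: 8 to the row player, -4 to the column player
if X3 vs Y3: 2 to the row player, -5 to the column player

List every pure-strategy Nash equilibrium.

Check mutual best responses: a cell is a NE iff neither player can gain by unilaterally deviating.
The row player's best responses — vs Y1: X1 (payoff 2); vs Y2: X3 (payoff 8); vs Y3: X1 (payoff 7).
The column player's best responses — vs X1: Y2 (payoff 7); vs X2: Y1 (payoff 1); vs X3: Y1 (payoff 2).
No cell has both players best-responding. For instance, the row player's best reply to Y3 is X1, but against X1 the column player prefers Y2 over Y3.

No pure-strategy Nash equilibrium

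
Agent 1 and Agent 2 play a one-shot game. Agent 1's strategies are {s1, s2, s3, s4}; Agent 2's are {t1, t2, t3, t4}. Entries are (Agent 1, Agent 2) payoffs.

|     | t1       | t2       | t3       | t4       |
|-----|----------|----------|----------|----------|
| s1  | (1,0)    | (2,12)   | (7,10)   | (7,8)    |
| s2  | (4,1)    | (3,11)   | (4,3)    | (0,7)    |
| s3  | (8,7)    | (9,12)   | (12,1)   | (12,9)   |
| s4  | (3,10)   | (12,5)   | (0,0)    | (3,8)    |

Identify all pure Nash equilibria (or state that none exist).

No pure-strategy Nash equilibrium

Check mutual best responses: a cell is a NE iff neither player can gain by unilaterally deviating.
Agent 1's best responses — vs t1: s3 (payoff 8); vs t2: s4 (payoff 12); vs t3: s3 (payoff 12); vs t4: s3 (payoff 12).
Agent 2's best responses — vs s1: t2 (payoff 12); vs s2: t2 (payoff 11); vs s3: t2 (payoff 12); vs s4: t1 (payoff 10).
No cell has both players best-responding. For instance, Agent 1's best reply to t2 is s4, but against s4 Agent 2 prefers t1 over t2.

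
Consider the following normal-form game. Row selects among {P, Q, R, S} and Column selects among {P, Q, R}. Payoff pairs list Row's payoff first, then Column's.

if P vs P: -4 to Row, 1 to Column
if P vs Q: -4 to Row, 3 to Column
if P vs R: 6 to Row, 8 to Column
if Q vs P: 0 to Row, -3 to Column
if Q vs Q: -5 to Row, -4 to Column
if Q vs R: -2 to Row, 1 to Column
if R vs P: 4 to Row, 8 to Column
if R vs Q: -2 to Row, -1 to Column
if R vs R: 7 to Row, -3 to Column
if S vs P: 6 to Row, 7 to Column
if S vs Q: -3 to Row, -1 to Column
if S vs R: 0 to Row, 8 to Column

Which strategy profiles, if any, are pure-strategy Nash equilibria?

None

Find each player's best response to every opponent strategy; NE are the intersections.
Row's best responses — vs P: S (payoff 6); vs Q: R (payoff -2); vs R: R (payoff 7).
Column's best responses — vs P: R (payoff 8); vs Q: R (payoff 1); vs R: P (payoff 8); vs S: R (payoff 8).
No cell has both players best-responding. For instance, Row's best reply to Q is R, but against R Column prefers P over Q.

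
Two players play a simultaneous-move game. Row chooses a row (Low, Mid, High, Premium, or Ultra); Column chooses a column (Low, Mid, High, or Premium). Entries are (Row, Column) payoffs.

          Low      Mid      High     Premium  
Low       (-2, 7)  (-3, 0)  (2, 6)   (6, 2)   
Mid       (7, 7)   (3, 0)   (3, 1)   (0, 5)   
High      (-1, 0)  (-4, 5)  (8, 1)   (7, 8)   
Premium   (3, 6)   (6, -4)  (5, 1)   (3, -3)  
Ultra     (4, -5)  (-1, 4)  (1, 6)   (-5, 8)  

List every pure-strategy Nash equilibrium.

Find each player's best response to every opponent strategy; NE are the intersections.
Row's best responses — vs Low: Mid (payoff 7); vs Mid: Premium (payoff 6); vs High: High (payoff 8); vs Premium: High (payoff 7).
Column's best responses — vs Low: Low (payoff 7); vs Mid: Low (payoff 7); vs High: Premium (payoff 8); vs Premium: Low (payoff 6); vs Ultra: Premium (payoff 8).
Mutual best responses occur at (Mid, Low) and (High, Premium); at each, neither player gains by switching.

(Mid, Low) and (High, Premium)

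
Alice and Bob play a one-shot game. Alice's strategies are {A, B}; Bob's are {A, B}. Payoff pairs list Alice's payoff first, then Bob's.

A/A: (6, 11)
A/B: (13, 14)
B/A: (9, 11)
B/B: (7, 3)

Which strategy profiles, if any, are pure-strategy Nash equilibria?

(A, B) and (B, A)

A profile is a Nash equilibrium when each player is best-responding to the other.
Alice's best responses — vs A: B (payoff 9); vs B: A (payoff 13).
Bob's best responses — vs A: B (payoff 14); vs B: A (payoff 11).
Mutual best responses occur at (A, B) and (B, A); at each, neither player gains by switching.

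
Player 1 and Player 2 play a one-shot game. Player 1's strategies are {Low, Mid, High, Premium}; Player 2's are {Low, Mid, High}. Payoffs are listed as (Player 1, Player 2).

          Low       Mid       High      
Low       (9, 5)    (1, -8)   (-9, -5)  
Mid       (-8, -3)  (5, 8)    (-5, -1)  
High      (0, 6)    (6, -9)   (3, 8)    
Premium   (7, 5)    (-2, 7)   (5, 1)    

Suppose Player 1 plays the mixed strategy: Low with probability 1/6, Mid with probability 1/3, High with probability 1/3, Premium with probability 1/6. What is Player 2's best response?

Low

Compute Player 2's expected payoff from each pure strategy against the given mix.
Low: (1/6)·5 + (1/3)·(-3) + (1/3)·6 + (1/6)·5 = 8/3
Mid: (1/6)·(-8) + (1/3)·8 + (1/3)·(-9) + (1/6)·7 = -1/2
High: (1/6)·(-5) + (1/3)·(-1) + (1/3)·8 + (1/6)·1 = 5/3
Highest expected payoff is 8/3, from Low.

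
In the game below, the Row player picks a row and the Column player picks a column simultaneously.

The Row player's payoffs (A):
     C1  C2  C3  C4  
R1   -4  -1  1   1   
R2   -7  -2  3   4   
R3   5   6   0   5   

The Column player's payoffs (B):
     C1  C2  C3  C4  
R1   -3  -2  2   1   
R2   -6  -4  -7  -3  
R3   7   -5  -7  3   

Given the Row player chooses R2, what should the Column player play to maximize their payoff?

With the Row player fixed at R2, the Column player's payoffs are: C1 → -6, C2 → -4, C3 → -7, C4 → -3.
The maximum is -3, achieved by C4.

C4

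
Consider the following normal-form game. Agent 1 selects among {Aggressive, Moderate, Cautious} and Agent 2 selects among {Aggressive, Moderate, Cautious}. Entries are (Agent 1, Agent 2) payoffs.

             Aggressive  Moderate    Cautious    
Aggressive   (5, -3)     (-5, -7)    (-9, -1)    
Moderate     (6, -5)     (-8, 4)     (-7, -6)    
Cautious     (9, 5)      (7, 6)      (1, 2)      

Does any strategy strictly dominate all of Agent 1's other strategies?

Cautious

Check whether one of Agent 1's strategies beats all alternatives regardless of what the opponent does.
Cautious strictly dominates: vs Aggressive: 9 > each of {5, 6}; vs Moderate: 7 > each of {-5, -8}; vs Cautious: 1 > each of {-9, -7}.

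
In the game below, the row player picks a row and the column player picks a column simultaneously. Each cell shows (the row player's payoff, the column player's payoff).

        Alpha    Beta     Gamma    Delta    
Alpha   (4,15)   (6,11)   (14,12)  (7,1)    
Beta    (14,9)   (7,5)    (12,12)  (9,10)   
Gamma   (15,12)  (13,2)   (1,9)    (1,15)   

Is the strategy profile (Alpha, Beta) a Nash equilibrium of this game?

No

Holding the column player at Beta: the row player gets 6 from Alpha but could get 13 by switching to Gamma. The row player has a profitable deviation.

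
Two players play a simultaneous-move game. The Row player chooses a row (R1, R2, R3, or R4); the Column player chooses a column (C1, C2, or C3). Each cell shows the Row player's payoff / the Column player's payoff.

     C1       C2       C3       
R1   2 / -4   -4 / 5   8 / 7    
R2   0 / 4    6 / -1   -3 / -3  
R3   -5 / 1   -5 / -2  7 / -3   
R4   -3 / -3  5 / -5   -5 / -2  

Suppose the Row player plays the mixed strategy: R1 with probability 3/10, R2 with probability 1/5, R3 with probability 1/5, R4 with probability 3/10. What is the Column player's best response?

Compute the Column player's expected payoff from each pure strategy against the given mix.
C1: (3/10)·(-4) + (1/5)·4 + (1/5)·1 + (3/10)·(-3) = -11/10
C2: (3/10)·5 + (1/5)·(-1) + (1/5)·(-2) + (3/10)·(-5) = -3/5
C3: (3/10)·7 + (1/5)·(-3) + (1/5)·(-3) + (3/10)·(-2) = 3/10
Highest expected payoff is 3/10, from C3.

C3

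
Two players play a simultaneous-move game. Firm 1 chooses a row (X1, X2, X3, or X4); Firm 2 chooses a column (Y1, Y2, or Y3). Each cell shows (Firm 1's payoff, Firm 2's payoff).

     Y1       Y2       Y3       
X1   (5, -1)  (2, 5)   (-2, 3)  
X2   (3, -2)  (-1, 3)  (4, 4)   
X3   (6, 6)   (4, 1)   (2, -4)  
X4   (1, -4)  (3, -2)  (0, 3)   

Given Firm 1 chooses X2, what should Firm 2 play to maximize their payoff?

With Firm 1 fixed at X2, Firm 2's payoffs are: Y1 → -2, Y2 → 3, Y3 → 4.
The maximum is 4, achieved by Y3.

Y3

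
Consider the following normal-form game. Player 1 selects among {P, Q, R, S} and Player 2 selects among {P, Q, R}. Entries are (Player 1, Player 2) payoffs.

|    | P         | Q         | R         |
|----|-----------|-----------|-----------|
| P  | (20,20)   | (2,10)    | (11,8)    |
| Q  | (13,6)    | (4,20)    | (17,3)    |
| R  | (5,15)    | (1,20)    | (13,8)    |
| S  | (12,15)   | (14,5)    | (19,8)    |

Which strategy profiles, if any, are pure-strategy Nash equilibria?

(P, P)

A profile is a Nash equilibrium when each player is best-responding to the other.
Player 1's best responses — vs P: P (payoff 20); vs Q: S (payoff 14); vs R: S (payoff 19).
Player 2's best responses — vs P: P (payoff 20); vs Q: Q (payoff 20); vs R: Q (payoff 20); vs S: P (payoff 15).
The only mutual best response is (P, P); neither player gains by switching there.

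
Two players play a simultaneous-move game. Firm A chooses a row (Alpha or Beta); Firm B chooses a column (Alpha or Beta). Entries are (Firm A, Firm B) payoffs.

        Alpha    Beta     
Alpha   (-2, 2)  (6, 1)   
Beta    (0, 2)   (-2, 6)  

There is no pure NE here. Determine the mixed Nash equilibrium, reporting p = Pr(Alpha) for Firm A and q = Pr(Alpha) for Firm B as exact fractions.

Each player's mixing probability is pinned down by making the *other* player indifferent.
Firm B indifferent between Alpha and Beta: p·2 + (1−p)·2 = p·1 + (1−p)·6 ⟹ 2 + 0p = 6 + (-5)p ⟹ p = 4/5.
Firm A indifferent between Alpha and Beta: q·(-2) + (1−q)·6 = q·0 + (1−q)·(-2) ⟹ 6 + (-8)q = (-2) + 2q ⟹ q = 4/5.

p = 4/5, q = 4/5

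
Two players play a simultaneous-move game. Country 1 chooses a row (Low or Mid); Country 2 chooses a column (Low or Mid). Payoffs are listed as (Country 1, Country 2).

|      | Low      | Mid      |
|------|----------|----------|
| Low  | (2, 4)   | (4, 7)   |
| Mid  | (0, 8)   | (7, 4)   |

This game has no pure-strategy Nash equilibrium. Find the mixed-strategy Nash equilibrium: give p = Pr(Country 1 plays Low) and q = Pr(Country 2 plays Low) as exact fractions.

p = 4/7, q = 3/5

In a mixed NE each player is indifferent between their pure strategies, so the opponent's mix sets the indifference.
Country 2 indifferent between Low and Mid: p·4 + (1−p)·8 = p·7 + (1−p)·4 ⟹ 8 + (-4)p = 4 + 3p ⟹ p = 4/7.
Country 1 indifferent between Low and Mid: q·2 + (1−q)·4 = q·0 + (1−q)·7 ⟹ 4 + (-2)q = 7 + (-7)q ⟹ q = 3/5.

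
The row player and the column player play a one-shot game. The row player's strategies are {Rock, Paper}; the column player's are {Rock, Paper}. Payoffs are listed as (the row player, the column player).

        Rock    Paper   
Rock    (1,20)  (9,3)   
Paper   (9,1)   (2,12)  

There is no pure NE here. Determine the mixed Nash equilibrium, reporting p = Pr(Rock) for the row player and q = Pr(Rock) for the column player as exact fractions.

p = 11/28, q = 7/15

Each player's mixing probability is pinned down by making the *other* player indifferent.
The column player indifferent between Rock and Paper: p·20 + (1−p)·1 = p·3 + (1−p)·12 ⟹ 1 + 19p = 12 + (-9)p ⟹ p = 11/28.
The row player indifferent between Rock and Paper: q·1 + (1−q)·9 = q·9 + (1−q)·2 ⟹ 9 + (-8)q = 2 + 7q ⟹ q = 7/15.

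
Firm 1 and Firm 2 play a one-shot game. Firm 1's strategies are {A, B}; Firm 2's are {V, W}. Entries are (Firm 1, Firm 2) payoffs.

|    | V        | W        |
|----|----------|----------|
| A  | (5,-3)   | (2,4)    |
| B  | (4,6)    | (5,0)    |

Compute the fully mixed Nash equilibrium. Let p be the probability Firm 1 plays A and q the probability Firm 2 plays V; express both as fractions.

p = 6/13, q = 3/4

Each player's mixing probability is pinned down by making the *other* player indifferent.
Firm 2 indifferent between V and W: p·(-3) + (1−p)·6 = p·4 + (1−p)·0 ⟹ 6 + (-9)p = 0 + 4p ⟹ p = 6/13.
Firm 1 indifferent between A and B: q·5 + (1−q)·2 = q·4 + (1−q)·5 ⟹ 2 + 3q = 5 + (-1)q ⟹ q = 3/4.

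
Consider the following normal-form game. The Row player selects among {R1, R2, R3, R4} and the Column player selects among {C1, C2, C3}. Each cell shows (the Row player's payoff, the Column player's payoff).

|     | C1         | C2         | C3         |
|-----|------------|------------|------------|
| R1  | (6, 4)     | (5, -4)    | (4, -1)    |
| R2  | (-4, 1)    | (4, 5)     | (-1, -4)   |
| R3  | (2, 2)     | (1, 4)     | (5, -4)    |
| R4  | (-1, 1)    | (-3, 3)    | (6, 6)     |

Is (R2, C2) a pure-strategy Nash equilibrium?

Holding the Column player at C2: the Row player gets 4 from R2 but could get 5 by switching to R1. The Row player has a profitable deviation.

No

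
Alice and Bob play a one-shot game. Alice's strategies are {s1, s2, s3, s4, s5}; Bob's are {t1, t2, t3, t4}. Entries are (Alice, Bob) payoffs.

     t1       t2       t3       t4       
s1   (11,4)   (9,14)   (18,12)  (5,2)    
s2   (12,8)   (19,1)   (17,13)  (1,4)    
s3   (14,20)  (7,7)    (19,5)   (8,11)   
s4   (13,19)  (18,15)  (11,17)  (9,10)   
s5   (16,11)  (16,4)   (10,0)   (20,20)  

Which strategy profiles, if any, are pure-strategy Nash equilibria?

(s5, t4)

Find each player's best response to every opponent strategy; NE are the intersections.
Alice's best responses — vs t1: s5 (payoff 16); vs t2: s2 (payoff 19); vs t3: s3 (payoff 19); vs t4: s5 (payoff 20).
Bob's best responses — vs s1: t2 (payoff 14); vs s2: t3 (payoff 13); vs s3: t1 (payoff 20); vs s4: t1 (payoff 19); vs s5: t4 (payoff 20).
The only mutual best response is (s5, t4); neither player gains by switching there.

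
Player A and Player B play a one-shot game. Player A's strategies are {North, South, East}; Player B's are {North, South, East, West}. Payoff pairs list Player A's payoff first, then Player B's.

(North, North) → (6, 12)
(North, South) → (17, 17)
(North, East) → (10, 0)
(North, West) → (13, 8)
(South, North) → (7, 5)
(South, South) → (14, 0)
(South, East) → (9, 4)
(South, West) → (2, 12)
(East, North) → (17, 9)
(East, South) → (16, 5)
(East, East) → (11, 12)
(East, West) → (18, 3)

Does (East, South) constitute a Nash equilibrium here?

No

Holding Player B at South: Player A gets 16 from East but could get 17 by switching to North. Player A has a profitable deviation.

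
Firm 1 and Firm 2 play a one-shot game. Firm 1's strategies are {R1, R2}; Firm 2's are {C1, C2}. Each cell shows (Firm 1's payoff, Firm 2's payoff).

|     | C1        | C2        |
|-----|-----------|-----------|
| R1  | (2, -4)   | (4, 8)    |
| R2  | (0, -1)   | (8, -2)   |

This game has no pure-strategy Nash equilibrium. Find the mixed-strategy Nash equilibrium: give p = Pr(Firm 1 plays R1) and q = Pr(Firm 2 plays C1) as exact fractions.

p = 1/13, q = 2/3

In a mixed NE each player is indifferent between their pure strategies, so the opponent's mix sets the indifference.
Firm 2 indifferent between C1 and C2: p·(-4) + (1−p)·(-1) = p·8 + (1−p)·(-2) ⟹ (-1) + (-3)p = (-2) + 10p ⟹ p = 1/13.
Firm 1 indifferent between R1 and R2: q·2 + (1−q)·4 = q·0 + (1−q)·8 ⟹ 4 + (-2)q = 8 + (-8)q ⟹ q = 2/3.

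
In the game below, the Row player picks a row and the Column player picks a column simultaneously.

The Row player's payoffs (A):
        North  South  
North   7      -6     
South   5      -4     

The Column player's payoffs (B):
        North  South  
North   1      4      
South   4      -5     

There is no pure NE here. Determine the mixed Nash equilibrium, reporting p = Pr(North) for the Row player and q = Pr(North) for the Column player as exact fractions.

Each player's mixing probability is pinned down by making the *other* player indifferent.
The Column player indifferent between North and South: p·1 + (1−p)·4 = p·4 + (1−p)·(-5) ⟹ 4 + (-3)p = (-5) + 9p ⟹ p = 3/4.
The Row player indifferent between North and South: q·7 + (1−q)·(-6) = q·5 + (1−q)·(-4) ⟹ (-6) + 13q = (-4) + 9q ⟹ q = 1/2.

p = 3/4, q = 1/2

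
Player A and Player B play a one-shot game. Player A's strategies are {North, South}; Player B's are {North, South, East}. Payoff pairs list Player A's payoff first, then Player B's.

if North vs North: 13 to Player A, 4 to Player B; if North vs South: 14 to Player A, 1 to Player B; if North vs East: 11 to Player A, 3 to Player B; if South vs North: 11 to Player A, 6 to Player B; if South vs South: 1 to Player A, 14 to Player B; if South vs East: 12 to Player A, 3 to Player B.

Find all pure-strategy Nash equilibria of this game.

A profile is a Nash equilibrium when each player is best-responding to the other.
Player A's best responses — vs North: North (payoff 13); vs South: North (payoff 14); vs East: South (payoff 12).
Player B's best responses — vs North: North (payoff 4); vs South: South (payoff 14).
The only mutual best response is (North, North); neither player gains by switching there.

(North, North)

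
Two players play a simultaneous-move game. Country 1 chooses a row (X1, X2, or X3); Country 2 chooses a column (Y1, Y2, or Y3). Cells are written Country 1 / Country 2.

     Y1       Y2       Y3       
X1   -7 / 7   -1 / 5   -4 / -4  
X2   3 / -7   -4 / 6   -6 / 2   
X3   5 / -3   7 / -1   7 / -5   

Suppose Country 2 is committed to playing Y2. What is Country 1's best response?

X3

With Country 2 fixed at Y2, Country 1's payoffs are: X1 → -1, X2 → -4, X3 → 7.
The maximum is 7, achieved by X3.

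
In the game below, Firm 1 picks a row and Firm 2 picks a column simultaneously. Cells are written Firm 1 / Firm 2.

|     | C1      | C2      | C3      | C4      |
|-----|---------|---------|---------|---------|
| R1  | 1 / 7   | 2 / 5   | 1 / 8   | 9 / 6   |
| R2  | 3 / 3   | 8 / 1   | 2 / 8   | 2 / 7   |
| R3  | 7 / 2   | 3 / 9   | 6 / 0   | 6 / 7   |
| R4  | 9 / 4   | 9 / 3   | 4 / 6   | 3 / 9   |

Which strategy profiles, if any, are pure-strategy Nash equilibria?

None

A profile is a Nash equilibrium when each player is best-responding to the other.
Firm 1's best responses — vs C1: R4 (payoff 9); vs C2: R4 (payoff 9); vs C3: R3 (payoff 6); vs C4: R1 (payoff 9).
Firm 2's best responses — vs R1: C3 (payoff 8); vs R2: C3 (payoff 8); vs R3: C2 (payoff 9); vs R4: C4 (payoff 9).
No cell has both players best-responding. For instance, Firm 1's best reply to C1 is R4, but against R4 Firm 2 prefers C4 over C1.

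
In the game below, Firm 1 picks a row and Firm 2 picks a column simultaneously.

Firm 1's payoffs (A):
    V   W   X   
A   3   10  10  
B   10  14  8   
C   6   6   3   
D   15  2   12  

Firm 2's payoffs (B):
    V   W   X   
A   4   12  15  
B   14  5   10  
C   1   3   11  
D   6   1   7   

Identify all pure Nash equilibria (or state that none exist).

(D, X)

A profile is a Nash equilibrium when each player is best-responding to the other.
Firm 1's best responses — vs V: D (payoff 15); vs W: B (payoff 14); vs X: D (payoff 12).
Firm 2's best responses — vs A: X (payoff 15); vs B: V (payoff 14); vs C: X (payoff 11); vs D: X (payoff 7).
The only mutual best response is (D, X); neither player gains by switching there.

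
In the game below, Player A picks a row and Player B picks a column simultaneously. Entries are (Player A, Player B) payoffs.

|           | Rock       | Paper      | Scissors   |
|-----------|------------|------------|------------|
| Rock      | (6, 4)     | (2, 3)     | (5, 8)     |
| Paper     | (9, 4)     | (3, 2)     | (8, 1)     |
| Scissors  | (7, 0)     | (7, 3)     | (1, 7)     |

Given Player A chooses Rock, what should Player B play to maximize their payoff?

With Player A fixed at Rock, Player B's payoffs are: Rock → 4, Paper → 3, Scissors → 8.
The maximum is 8, achieved by Scissors.

Scissors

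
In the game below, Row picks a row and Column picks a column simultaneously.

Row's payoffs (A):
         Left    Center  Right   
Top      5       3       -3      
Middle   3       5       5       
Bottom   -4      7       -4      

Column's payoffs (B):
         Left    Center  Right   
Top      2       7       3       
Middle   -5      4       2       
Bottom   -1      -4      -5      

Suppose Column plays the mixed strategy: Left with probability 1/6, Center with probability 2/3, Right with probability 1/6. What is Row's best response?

Compute Row's expected payoff from each pure strategy against the given mix.
Top: (1/6)·5 + (2/3)·3 + (1/6)·(-3) = 7/3
Middle: (1/6)·3 + (2/3)·5 + (1/6)·5 = 14/3
Bottom: (1/6)·(-4) + (2/3)·7 + (1/6)·(-4) = 10/3
Highest expected payoff is 14/3, from Middle.

Middle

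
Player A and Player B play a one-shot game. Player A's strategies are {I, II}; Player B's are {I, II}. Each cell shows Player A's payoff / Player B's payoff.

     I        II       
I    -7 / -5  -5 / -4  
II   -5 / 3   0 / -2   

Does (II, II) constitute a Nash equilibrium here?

Holding Player B at II: Player A gets 0 from II, versus -5 from I. No profitable deviation for Player A.
Holding Player A at II: Player B gets -2 from II but could get 3 by switching to I. Player B has a profitable deviation.

No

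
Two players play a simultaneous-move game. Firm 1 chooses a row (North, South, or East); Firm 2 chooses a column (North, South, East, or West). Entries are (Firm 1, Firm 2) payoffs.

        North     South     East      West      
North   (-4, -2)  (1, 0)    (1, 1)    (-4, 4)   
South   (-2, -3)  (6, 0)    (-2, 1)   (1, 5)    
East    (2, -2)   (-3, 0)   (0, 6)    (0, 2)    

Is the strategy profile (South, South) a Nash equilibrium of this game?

Holding Firm 2 at South: Firm 1 gets 6 from South, versus 1 from North, -3 from East. No profitable deviation for Firm 1.
Holding Firm 1 at South: Firm 2 gets 0 from South but could get 5 by switching to West. Firm 2 has a profitable deviation.

No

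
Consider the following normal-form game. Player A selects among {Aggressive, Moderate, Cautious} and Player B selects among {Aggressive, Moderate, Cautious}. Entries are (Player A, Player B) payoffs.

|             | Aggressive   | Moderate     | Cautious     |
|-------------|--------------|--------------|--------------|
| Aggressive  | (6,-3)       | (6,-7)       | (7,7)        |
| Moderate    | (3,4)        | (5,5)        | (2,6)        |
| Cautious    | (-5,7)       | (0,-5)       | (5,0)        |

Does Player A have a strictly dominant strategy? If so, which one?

Aggressive

A strategy is strictly dominant if it gives Player A a strictly higher payoff than every other strategy, against every choice by the opponent.
Aggressive strictly dominates: vs Aggressive: 6 > each of {3, -5}; vs Moderate: 6 > each of {5, 0}; vs Cautious: 7 > each of {2, 5}.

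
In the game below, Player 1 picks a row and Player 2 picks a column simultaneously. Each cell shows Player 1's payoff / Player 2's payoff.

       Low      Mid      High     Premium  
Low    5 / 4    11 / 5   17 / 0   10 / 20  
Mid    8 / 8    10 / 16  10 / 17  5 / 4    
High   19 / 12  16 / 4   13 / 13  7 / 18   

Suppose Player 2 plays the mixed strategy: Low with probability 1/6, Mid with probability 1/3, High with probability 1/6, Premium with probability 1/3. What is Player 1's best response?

High

Player 1's best reply maximizes expected payoff against the mix.
Low: (1/6)·5 + (1/3)·11 + (1/6)·17 + (1/3)·10 = 32/3
Mid: (1/6)·8 + (1/3)·10 + (1/6)·10 + (1/3)·5 = 8
High: (1/6)·19 + (1/3)·16 + (1/6)·13 + (1/3)·7 = 13
Highest expected payoff is 13, from High.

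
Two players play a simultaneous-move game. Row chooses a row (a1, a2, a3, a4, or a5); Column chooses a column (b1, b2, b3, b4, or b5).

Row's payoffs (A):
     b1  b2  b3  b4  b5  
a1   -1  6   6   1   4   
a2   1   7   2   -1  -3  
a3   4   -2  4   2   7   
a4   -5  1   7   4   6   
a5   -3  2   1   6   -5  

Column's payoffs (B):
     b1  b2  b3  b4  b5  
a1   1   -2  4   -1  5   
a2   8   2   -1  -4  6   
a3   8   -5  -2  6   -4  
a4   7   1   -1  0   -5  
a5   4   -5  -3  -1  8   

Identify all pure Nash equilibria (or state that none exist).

(a3, b1)

A profile is a Nash equilibrium when each player is best-responding to the other.
Row's best responses — vs b1: a3 (payoff 4); vs b2: a2 (payoff 7); vs b3: a4 (payoff 7); vs b4: a5 (payoff 6); vs b5: a3 (payoff 7).
Column's best responses — vs a1: b5 (payoff 5); vs a2: b1 (payoff 8); vs a3: b1 (payoff 8); vs a4: b1 (payoff 7); vs a5: b5 (payoff 8).
The only mutual best response is (a3, b1); neither player gains by switching there.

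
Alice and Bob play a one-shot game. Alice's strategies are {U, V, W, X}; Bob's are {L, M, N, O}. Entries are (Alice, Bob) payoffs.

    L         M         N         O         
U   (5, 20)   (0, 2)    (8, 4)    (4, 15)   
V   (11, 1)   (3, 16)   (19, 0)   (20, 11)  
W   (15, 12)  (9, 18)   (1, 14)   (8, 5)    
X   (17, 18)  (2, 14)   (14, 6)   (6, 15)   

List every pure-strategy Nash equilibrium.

Find each player's best response to every opponent strategy; NE are the intersections.
Alice's best responses — vs L: X (payoff 17); vs M: W (payoff 9); vs N: V (payoff 19); vs O: V (payoff 20).
Bob's best responses — vs U: L (payoff 20); vs V: M (payoff 16); vs W: M (payoff 18); vs X: L (payoff 18).
Mutual best responses occur at (W, M) and (X, L); at each, neither player gains by switching.

(W, M) and (X, L)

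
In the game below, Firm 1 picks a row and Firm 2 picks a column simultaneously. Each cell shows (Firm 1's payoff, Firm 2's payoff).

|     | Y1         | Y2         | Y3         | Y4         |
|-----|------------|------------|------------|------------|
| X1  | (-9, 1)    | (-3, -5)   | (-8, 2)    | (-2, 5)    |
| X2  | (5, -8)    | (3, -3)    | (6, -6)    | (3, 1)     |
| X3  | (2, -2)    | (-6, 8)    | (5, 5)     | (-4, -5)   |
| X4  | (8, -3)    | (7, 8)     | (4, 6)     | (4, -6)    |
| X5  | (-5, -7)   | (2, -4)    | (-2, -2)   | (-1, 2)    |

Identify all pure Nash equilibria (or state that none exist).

Find each player's best response to every opponent strategy; NE are the intersections.
Firm 1's best responses — vs Y1: X4 (payoff 8); vs Y2: X4 (payoff 7); vs Y3: X2 (payoff 6); vs Y4: X4 (payoff 4).
Firm 2's best responses — vs X1: Y4 (payoff 5); vs X2: Y4 (payoff 1); vs X3: Y2 (payoff 8); vs X4: Y2 (payoff 8); vs X5: Y4 (payoff 2).
The only mutual best response is (X4, Y2); neither player gains by switching there.

(X4, Y2)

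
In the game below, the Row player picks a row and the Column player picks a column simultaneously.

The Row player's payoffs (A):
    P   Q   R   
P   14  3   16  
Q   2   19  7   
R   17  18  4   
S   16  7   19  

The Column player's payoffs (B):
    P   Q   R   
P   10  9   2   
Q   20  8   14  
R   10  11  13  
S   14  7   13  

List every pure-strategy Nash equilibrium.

There is no pure-strategy Nash equilibrium

Find each player's best response to every opponent strategy; NE are the intersections.
The Row player's best responses — vs P: R (payoff 17); vs Q: Q (payoff 19); vs R: S (payoff 19).
The Column player's best responses — vs P: P (payoff 10); vs Q: P (payoff 20); vs R: R (payoff 13); vs S: P (payoff 14).
No cell has both players best-responding. For instance, the Row player's best reply to R is S, but against S the Column player prefers P over R.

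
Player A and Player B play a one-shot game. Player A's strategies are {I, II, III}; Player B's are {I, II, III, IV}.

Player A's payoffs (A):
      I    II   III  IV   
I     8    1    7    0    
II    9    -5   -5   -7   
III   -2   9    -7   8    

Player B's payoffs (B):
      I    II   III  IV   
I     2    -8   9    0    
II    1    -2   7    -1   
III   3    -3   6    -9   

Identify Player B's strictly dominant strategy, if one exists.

III

Check whether one of Player B's strategies beats all alternatives regardless of what the opponent does.
III strictly dominates: vs I: 9 > each of {2, -8, 0}; vs II: 7 > each of {1, -2, -1}; vs III: 6 > each of {3, -3, -9}.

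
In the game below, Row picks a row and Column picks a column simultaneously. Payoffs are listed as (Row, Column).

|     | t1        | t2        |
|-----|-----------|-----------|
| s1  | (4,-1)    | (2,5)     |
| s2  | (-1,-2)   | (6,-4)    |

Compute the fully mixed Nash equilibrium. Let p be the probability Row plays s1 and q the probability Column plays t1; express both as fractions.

In a mixed NE each player is indifferent between their pure strategies, so the opponent's mix sets the indifference.
Column indifferent between t1 and t2: p·(-1) + (1−p)·(-2) = p·5 + (1−p)·(-4) ⟹ (-2) + 1p = (-4) + 9p ⟹ p = 1/4.
Row indifferent between s1 and s2: q·4 + (1−q)·2 = q·(-1) + (1−q)·6 ⟹ 2 + 2q = 6 + (-7)q ⟹ q = 4/9.

p = 1/4, q = 4/9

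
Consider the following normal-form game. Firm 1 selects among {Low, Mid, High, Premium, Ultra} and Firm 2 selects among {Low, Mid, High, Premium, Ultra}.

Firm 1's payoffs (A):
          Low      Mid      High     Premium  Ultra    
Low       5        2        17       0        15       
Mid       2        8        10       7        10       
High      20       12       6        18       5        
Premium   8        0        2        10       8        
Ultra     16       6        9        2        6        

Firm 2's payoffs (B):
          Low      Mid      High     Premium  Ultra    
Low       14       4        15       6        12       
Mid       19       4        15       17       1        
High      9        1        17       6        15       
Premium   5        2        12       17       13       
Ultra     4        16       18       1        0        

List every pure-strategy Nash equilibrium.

Find each player's best response to every opponent strategy; NE are the intersections.
Firm 1's best responses — vs Low: High (payoff 20); vs Mid: High (payoff 12); vs High: Low (payoff 17); vs Premium: High (payoff 18); vs Ultra: Low (payoff 15).
Firm 2's best responses — vs Low: High (payoff 15); vs Mid: Low (payoff 19); vs High: High (payoff 17); vs Premium: Premium (payoff 17); vs Ultra: High (payoff 18).
The only mutual best response is (Low, High); neither player gains by switching there.

(Low, High)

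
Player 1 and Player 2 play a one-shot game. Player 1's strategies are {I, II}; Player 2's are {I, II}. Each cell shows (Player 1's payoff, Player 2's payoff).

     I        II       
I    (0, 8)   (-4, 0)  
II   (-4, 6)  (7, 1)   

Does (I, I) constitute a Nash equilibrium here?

Holding Player 2 at I: Player 1 gets 0 from I, versus -4 from II. No profitable deviation for Player 1.
Holding Player 1 at I: Player 2 gets 8 from I, versus 0 from II. No profitable deviation for Player 2 either.

Yes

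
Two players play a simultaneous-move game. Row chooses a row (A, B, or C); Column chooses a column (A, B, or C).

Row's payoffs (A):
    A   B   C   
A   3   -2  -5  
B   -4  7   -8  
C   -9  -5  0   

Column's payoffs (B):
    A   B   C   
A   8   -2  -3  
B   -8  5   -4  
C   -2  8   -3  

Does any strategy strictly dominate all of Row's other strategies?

Check whether one of Row's strategies beats all alternatives regardless of what the opponent does.
A is not dominant: against B, B gives 7 > -2.
B is not dominant: against A, A gives 3 > -4.
C is not dominant: against A, A gives 3 > -9.
No single strategy is best against every opponent action.

No strictly dominant strategy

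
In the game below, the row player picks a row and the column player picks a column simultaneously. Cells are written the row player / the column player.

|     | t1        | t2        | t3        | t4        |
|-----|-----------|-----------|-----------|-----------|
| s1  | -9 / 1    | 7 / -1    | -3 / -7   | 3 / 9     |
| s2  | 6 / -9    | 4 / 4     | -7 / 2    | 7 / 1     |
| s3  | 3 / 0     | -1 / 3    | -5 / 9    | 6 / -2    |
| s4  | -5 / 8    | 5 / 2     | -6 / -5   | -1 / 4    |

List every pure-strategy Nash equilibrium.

There is no pure-strategy Nash equilibrium

A profile is a Nash equilibrium when each player is best-responding to the other.
The row player's best responses — vs t1: s2 (payoff 6); vs t2: s1 (payoff 7); vs t3: s1 (payoff -3); vs t4: s2 (payoff 7).
The column player's best responses — vs s1: t4 (payoff 9); vs s2: t2 (payoff 4); vs s3: t3 (payoff 9); vs s4: t1 (payoff 8).
No cell has both players best-responding. For instance, the row player's best reply to t4 is s2, but against s2 the column player prefers t2 over t4.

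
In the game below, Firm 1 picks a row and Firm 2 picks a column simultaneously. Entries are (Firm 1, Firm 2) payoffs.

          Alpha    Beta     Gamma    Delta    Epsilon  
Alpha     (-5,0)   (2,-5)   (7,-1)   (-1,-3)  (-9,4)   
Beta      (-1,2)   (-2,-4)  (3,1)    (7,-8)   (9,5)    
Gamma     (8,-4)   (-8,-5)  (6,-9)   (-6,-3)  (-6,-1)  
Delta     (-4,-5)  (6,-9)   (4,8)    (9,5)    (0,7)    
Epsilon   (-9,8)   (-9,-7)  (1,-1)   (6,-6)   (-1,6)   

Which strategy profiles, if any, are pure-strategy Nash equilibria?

Find each player's best response to every opponent strategy; NE are the intersections.
Firm 1's best responses — vs Alpha: Gamma (payoff 8); vs Beta: Delta (payoff 6); vs Gamma: Alpha (payoff 7); vs Delta: Delta (payoff 9); vs Epsilon: Beta (payoff 9).
Firm 2's best responses — vs Alpha: Epsilon (payoff 4); vs Beta: Epsilon (payoff 5); vs Gamma: Epsilon (payoff -1); vs Delta: Gamma (payoff 8); vs Epsilon: Alpha (payoff 8).
The only mutual best response is (Beta, Epsilon); neither player gains by switching there.

(Beta, Epsilon)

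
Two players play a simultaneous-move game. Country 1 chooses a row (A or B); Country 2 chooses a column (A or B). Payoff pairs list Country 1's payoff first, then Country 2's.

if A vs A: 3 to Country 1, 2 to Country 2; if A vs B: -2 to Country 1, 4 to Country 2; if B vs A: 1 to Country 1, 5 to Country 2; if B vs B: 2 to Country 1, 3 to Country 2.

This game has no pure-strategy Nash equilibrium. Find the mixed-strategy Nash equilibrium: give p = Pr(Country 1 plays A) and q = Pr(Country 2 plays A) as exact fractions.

In a mixed NE each player is indifferent between their pure strategies, so the opponent's mix sets the indifference.
Country 2 indifferent between A and B: p·2 + (1−p)·5 = p·4 + (1−p)·3 ⟹ 5 + (-3)p = 3 + 1p ⟹ p = 1/2.
Country 1 indifferent between A and B: q·3 + (1−q)·(-2) = q·1 + (1−q)·2 ⟹ (-2) + 5q = 2 + (-1)q ⟹ q = 2/3.

p = 1/2, q = 2/3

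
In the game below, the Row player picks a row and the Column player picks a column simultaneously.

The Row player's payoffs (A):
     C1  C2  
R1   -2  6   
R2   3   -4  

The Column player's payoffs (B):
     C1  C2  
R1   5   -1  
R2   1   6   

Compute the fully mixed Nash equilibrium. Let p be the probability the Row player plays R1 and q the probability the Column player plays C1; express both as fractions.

Each player's mixing probability is pinned down by making the *other* player indifferent.
The Column player indifferent between C1 and C2: p·5 + (1−p)·1 = p·(-1) + (1−p)·6 ⟹ 1 + 4p = 6 + (-7)p ⟹ p = 5/11.
The Row player indifferent between R1 and R2: q·(-2) + (1−q)·6 = q·3 + (1−q)·(-4) ⟹ 6 + (-8)q = (-4) + 7q ⟹ q = 2/3.

p = 5/11, q = 2/3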